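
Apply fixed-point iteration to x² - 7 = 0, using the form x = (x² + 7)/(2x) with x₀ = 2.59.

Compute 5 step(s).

Equation: x² - 7 = 0
Fixed-point form: x = (x² + 7)/(2x)
x₀ = 2.59

x_1 = g(2.590000) = 2.646351
x_2 = g(2.646351) = 2.645751
x_3 = g(2.645751) = 2.645751
x_4 = g(2.645751) = 2.645751
x_5 = g(2.645751) = 2.645751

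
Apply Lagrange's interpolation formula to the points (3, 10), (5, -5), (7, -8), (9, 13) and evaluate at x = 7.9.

Lagrange interpolation formula:
P(x) = Σ yᵢ × Lᵢ(x)
where Lᵢ(x) = Π_{j≠i} (x - xⱼ)/(xᵢ - xⱼ)

L_0(7.9) = (7.9 - 5)/(3 - 5) × (7.9 - 7)/(3 - 7) × (7.9 - 9)/(3 - 9) = 0.059813
L_1(7.9) = (7.9 - 3)/(5 - 3) × (7.9 - 7)/(5 - 7) × (7.9 - 9)/(5 - 9) = -0.303188
L_2(7.9) = (7.9 - 3)/(7 - 3) × (7.9 - 5)/(7 - 5) × (7.9 - 9)/(7 - 9) = 0.976937
L_3(7.9) = (7.9 - 3)/(9 - 3) × (7.9 - 5)/(9 - 5) × (7.9 - 7)/(9 - 7) = 0.266438

P(7.9) = 10×L_0(7.9) + (-5)×L_1(7.9) + (-8)×L_2(7.9) + 13×L_3(7.9)
P(7.9) = -2.237750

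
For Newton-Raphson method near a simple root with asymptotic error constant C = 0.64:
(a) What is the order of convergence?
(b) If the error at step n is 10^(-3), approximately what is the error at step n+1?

(a) Newton-Raphson has quadratic (order 2) convergence near simple roots.
    This means |e_{n+1}| ≈ C|e_n|².

(b) With |e_n| = 10^(-3) and C = 0.64:
    |e_{n+1}| ≈ 0.64 × (10^(-3))² = 0.64 × 10^(-6)

(a) 2 (quadratic); (b) |e_{n+1}| ≈ 6.400e-07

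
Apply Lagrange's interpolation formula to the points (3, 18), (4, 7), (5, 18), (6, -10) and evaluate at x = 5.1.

Lagrange interpolation formula:
P(x) = Σ yᵢ × Lᵢ(x)
where Lᵢ(x) = Π_{j≠i} (x - xⱼ)/(xᵢ - xⱼ)

L_0(5.1) = (5.1 - 4)/(3 - 4) × (5.1 - 5)/(3 - 5) × (5.1 - 6)/(3 - 6) = 0.016500
L_1(5.1) = (5.1 - 3)/(4 - 3) × (5.1 - 5)/(4 - 5) × (5.1 - 6)/(4 - 6) = -0.094500
L_2(5.1) = (5.1 - 3)/(5 - 3) × (5.1 - 4)/(5 - 4) × (5.1 - 6)/(5 - 6) = 1.039500
L_3(5.1) = (5.1 - 3)/(6 - 3) × (5.1 - 4)/(6 - 4) × (5.1 - 5)/(6 - 5) = 0.038500

P(5.1) = 18×L_0(5.1) + 7×L_1(5.1) + 18×L_2(5.1) + (-10)×L_3(5.1)
P(5.1) = 17.961500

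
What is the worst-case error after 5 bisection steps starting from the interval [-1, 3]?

Bisection error bound: |error| ≤ (b-a)/2^n
|error| ≤ (3 - (-1))/2^5 = 4/2^5
|error| ≤ 0.1250000000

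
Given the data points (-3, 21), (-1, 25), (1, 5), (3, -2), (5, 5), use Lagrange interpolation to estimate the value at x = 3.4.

Lagrange interpolation formula:
P(x) = Σ yᵢ × Lᵢ(x)
where Lᵢ(x) = Π_{j≠i} (x - xⱼ)/(xᵢ - xⱼ)

L_0(3.4) = (3.4 - (-1))/(-3 - (-1)) × (3.4 - 1)/(-3 - 1) × (3.4 - 3)/(-3 - 3) × (3.4 - 5)/(-3 - 5) = -0.017600
L_1(3.4) = (3.4 - (-3))/(-1 - (-3)) × (3.4 - 1)/(-1 - 1) × (3.4 - 3)/(-1 - 3) × (3.4 - 5)/(-1 - 5) = 0.102400
L_2(3.4) = (3.4 - (-3))/(1 - (-3)) × (3.4 - (-1))/(1 - (-1)) × (3.4 - 3)/(1 - 3) × (3.4 - 5)/(1 - 5) = -0.281600
L_3(3.4) = (3.4 - (-3))/(3 - (-3)) × (3.4 - (-1))/(3 - (-1)) × (3.4 - 1)/(3 - 1) × (3.4 - 5)/(3 - 5) = 1.126400
L_4(3.4) = (3.4 - (-3))/(5 - (-3)) × (3.4 - (-1))/(5 - (-1)) × (3.4 - 1)/(5 - 1) × (3.4 - 3)/(5 - 3) = 0.070400

P(3.4) = 21×L_0(3.4) + 25×L_1(3.4) + 5×L_2(3.4) + (-2)×L_3(3.4) + 5×L_4(3.4)
P(3.4) = -1.118400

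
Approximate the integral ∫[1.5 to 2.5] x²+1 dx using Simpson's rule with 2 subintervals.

f(x) = x²+1
a = 1.5, b = 2.5, n = 2
h = (b - a)/n = 0.500000

Simpson's rule: (h/3)[f(x₀) + 4f(x₁) + 2f(x₂) + ... + f(xₙ)]

x_0 = 1.5000, f(x_0) = 3.250000, coefficient = 1
x_1 = 2.0000, f(x_1) = 5.000000, coefficient = 4
x_2 = 2.5000, f(x_2) = 7.250000, coefficient = 1

I ≈ (0.500000/3) × 30.500000 = 5.083333
Exact value: 5.083333
Error: 0.000000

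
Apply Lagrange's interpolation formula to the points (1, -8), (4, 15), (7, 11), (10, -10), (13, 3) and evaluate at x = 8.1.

Lagrange interpolation formula:
P(x) = Σ yᵢ × Lᵢ(x)
where Lᵢ(x) = Π_{j≠i} (x - xⱼ)/(xᵢ - xⱼ)

L_0(8.1) = (8.1 - 4)/(1 - 4) × (8.1 - 7)/(1 - 7) × (8.1 - 10)/(1 - 10) × (8.1 - 13)/(1 - 13) = 0.021599
L_1(8.1) = (8.1 - 1)/(4 - 1) × (8.1 - 7)/(4 - 7) × (8.1 - 10)/(4 - 10) × (8.1 - 13)/(4 - 13) = -0.149611
L_2(8.1) = (8.1 - 1)/(7 - 1) × (8.1 - 4)/(7 - 4) × (8.1 - 10)/(7 - 10) × (8.1 - 13)/(7 - 13) = 0.836463
L_3(8.1) = (8.1 - 1)/(10 - 1) × (8.1 - 4)/(10 - 4) × (8.1 - 7)/(10 - 7) × (8.1 - 13)/(10 - 13) = 0.322845
L_4(8.1) = (8.1 - 1)/(13 - 1) × (8.1 - 4)/(13 - 4) × (8.1 - 7)/(13 - 7) × (8.1 - 10)/(13 - 10) = -0.031296

P(8.1) = (-8)×L_0(8.1) + 15×L_1(8.1) + 11×L_2(8.1) + (-10)×L_3(8.1) + 3×L_4(8.1)
P(8.1) = 3.461792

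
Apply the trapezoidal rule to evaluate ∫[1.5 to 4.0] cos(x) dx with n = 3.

f(x) = cos(x)
a = 1.5, b = 4.0, n = 3
h = (b - a)/n = 0.833333

Trapezoidal rule: (h/2)[f(x₀) + 2f(x₁) + 2f(x₂) + ... + f(xₙ)]

x_0 = 1.5000, f(x_0) = 0.070737, coefficient = 1
x_1 = 2.3333, f(x_1) = -0.690758, coefficient = 2
x_2 = 3.1667, f(x_2) = -0.999686, coefficient = 2
x_3 = 4.0000, f(x_3) = -0.653644, coefficient = 1

I ≈ (0.833333/2) × -3.963794 = -1.651581
Exact value: -1.754297
Error: 0.102717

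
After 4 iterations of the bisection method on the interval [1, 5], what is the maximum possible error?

Bisection error bound: |error| ≤ (b-a)/2^n
|error| ≤ (5 - 1)/2^4 = 4/2^4
|error| ≤ 0.2500000000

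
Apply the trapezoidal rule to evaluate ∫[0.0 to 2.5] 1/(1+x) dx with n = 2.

f(x) = 1/(1+x)
a = 0.0, b = 2.5, n = 2
h = (b - a)/n = 1.250000

Trapezoidal rule: (h/2)[f(x₀) + 2f(x₁) + 2f(x₂) + ... + f(xₙ)]

x_0 = 0.0000, f(x_0) = 1.000000, coefficient = 1
x_1 = 1.2500, f(x_1) = 0.444444, coefficient = 2
x_2 = 2.5000, f(x_2) = 0.285714, coefficient = 1

I ≈ (1.250000/2) × 2.174603 = 1.359127
Exact value: 1.252763
Error: 0.106364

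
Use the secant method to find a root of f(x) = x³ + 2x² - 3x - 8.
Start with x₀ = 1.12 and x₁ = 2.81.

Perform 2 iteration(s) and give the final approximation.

f(x) = x³ + 2x² - 3x - 8
x₀ = 1.12, x₁ = 2.81

Secant formula: x_{n+1} = x_n - f(x_n)(x_n - x_{n-1})/(f(x_n) - f(x_{n-1}))

Iteration 1:
  f(1.120000) = -7.446272
  f(2.810000) = 21.550241
  x_2 = 2.810000 - 21.550241×(2.810000 - 1.120000)/(21.550241 - (-7.446272))
       = 1.553990
Iteration 2:
  f(2.810000) = 21.550241
  f(1.553990) = -4.079492
  x_3 = 1.553990 - (-4.079492)×(1.553990 - 2.810000)/(-4.079492 - 21.550241)
       = 1.753910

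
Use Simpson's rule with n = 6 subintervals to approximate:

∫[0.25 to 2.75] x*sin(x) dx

f(x) = x*sin(x)
a = 0.25, b = 2.75, n = 6
h = (b - a)/n = 0.416667

Simpson's rule: (h/3)[f(x₀) + 4f(x₁) + 2f(x₂) + ... + f(xₙ)]

x_0 = 0.2500, f(x_0) = 0.061851, coefficient = 1
x_1 = 0.6667, f(x_1) = 0.412247, coefficient = 4
x_2 = 1.0833, f(x_2) = 0.957151, coefficient = 2
x_3 = 1.5000, f(x_3) = 1.496242, coefficient = 4
x_4 = 1.9167, f(x_4) = 1.803163, coefficient = 2
x_5 = 2.3333, f(x_5) = 1.687200, coefficient = 4
x_6 = 2.7500, f(x_6) = 1.049568, coefficient = 1

I ≈ (0.416667/3) × 21.014805 = 2.918723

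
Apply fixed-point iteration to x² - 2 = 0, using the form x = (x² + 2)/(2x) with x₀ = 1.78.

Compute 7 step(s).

Equation: x² - 2 = 0
Fixed-point form: x = (x² + 2)/(2x)
x₀ = 1.78

x_1 = g(1.780000) = 1.451798
x_2 = g(1.451798) = 1.414700
x_3 = g(1.414700) = 1.414214
x_4 = g(1.414214) = 1.414214
x_5 = g(1.414214) = 1.414214
x_6 = g(1.414214) = 1.414214
x_7 = g(1.414214) = 1.414214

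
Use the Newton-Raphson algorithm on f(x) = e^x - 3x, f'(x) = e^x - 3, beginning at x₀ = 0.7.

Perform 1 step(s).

f(x) = e^x - 3x
f'(x) = e^x - 3
x₀ = 0.7

Newton-Raphson formula: x_{n+1} = x_n - f(x_n)/f'(x_n)

Iteration 1:
  f(0.700000) = -0.086247
  f'(0.700000) = -0.986247
  x_1 = 0.700000 - (-0.086247)/(-0.986247) = 0.612550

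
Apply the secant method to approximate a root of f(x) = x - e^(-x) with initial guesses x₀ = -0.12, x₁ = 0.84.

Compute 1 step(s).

f(x) = x - e^(-x)
x₀ = -0.12, x₁ = 0.84

Secant formula: x_{n+1} = x_n - f(x_n)(x_n - x_{n-1})/(f(x_n) - f(x_{n-1}))

Iteration 1:
  f(-0.120000) = -1.247497
  f(0.840000) = 0.408289
  x_2 = 0.840000 - 0.408289×(0.840000 - (-0.120000))/(0.408289 - (-1.247497))
       = 0.603280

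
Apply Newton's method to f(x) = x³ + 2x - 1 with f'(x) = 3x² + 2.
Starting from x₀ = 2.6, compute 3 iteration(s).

f(x) = x³ + 2x - 1
f'(x) = 3x² + 2
x₀ = 2.6

Newton-Raphson formula: x_{n+1} = x_n - f(x_n)/f'(x_n)

Iteration 1:
  f(2.600000) = 21.776000
  f'(2.600000) = 22.280000
  x_1 = 2.600000 - 21.776000/22.280000 = 1.622621
Iteration 2:
  f(1.622621) = 6.517441
  f'(1.622621) = 9.898699
  x_2 = 1.622621 - 6.517441/9.898699 = 0.964207
Iteration 3:
  f(0.964207) = 1.824834
  f'(0.964207) = 4.789087
  x_3 = 0.964207 - 1.824834/4.789087 = 0.583167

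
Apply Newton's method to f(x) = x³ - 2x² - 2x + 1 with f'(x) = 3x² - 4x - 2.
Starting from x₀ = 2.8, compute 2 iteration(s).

f(x) = x³ - 2x² - 2x + 1
f'(x) = 3x² - 4x - 2
x₀ = 2.8

Newton-Raphson formula: x_{n+1} = x_n - f(x_n)/f'(x_n)

Iteration 1:
  f(2.800000) = 1.672000
  f'(2.800000) = 10.320000
  x_1 = 2.800000 - 1.672000/10.320000 = 2.637984
Iteration 2:
  f(2.637984) = 0.163741
  f'(2.637984) = 8.324949
  x_2 = 2.637984 - 0.163741/8.324949 = 2.618316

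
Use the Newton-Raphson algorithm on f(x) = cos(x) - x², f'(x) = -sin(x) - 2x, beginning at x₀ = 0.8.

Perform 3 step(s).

f(x) = cos(x) - x²
f'(x) = -sin(x) - 2x
x₀ = 0.8

Newton-Raphson formula: x_{n+1} = x_n - f(x_n)/f'(x_n)

Iteration 1:
  f(0.800000) = 0.056707
  f'(0.800000) = -2.317356
  x_1 = 0.800000 - 0.056707/(-2.317356) = 0.824470
Iteration 2:
  f(0.824470) = -0.000806
  f'(0.824470) = -2.383129
  x_2 = 0.824470 - (-0.000806)/(-2.383129) = 0.824132
Iteration 3:
  f(0.824132) = 0.000000
  f'(0.824132) = -2.382224
  x_3 = 0.824132 - 0.000000/(-2.382224) = 0.824132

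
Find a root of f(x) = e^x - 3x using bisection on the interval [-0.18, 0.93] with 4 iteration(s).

f(x) = e^x - 3x
Initial interval: [-0.18, 0.93]

Iteration 1:
  c_1 = (-0.180000 + 0.930000)/2 = 0.375000
  f(c_1) = f(0.375000) = 0.329991
  f(a) × f(c) ≥ 0, new interval: [0.375000, 0.930000]
Iteration 2:
  c_2 = (0.375000 + 0.930000)/2 = 0.652500
  f(c_2) = f(0.652500) = -0.037164
  f(a) × f(c) < 0, new interval: [0.375000, 0.652500]
Iteration 3:
  c_3 = (0.375000 + 0.652500)/2 = 0.513750
  f(c_3) = f(0.513750) = 0.130298
  f(a) × f(c) ≥ 0, new interval: [0.513750, 0.652500]
Iteration 4:
  c_4 = (0.513750 + 0.652500)/2 = 0.583125
  f(c_4) = f(0.583125) = 0.042254
  f(a) × f(c) ≥ 0, new interval: [0.583125, 0.652500]

After 4 iteration(s), the approximation is c_4 = 0.583125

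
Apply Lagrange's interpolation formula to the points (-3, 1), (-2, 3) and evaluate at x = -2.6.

Lagrange interpolation formula:
P(x) = Σ yᵢ × Lᵢ(x)
where Lᵢ(x) = Π_{j≠i} (x - xⱼ)/(xᵢ - xⱼ)

L_0(-2.6) = (-2.6 - (-2))/(-3 - (-2)) = 0.600000
L_1(-2.6) = (-2.6 - (-3))/(-2 - (-3)) = 0.400000

P(-2.6) = 1×L_0(-2.6) + 3×L_1(-2.6)
P(-2.6) = 1.800000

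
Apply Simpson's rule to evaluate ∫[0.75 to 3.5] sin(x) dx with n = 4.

f(x) = sin(x)
a = 0.75, b = 3.5, n = 4
h = (b - a)/n = 0.687500

Simpson's rule: (h/3)[f(x₀) + 4f(x₁) + 2f(x₂) + ... + f(xₙ)]

x_0 = 0.7500, f(x_0) = 0.681639, coefficient = 1
x_1 = 1.4375, f(x_1) = 0.991129, coefficient = 4
x_2 = 2.1250, f(x_2) = 0.850320, coefficient = 2
x_3 = 2.8125, f(x_3) = 0.323185, coefficient = 4
x_4 = 3.5000, f(x_4) = -0.350783, coefficient = 1

I ≈ (0.687500/3) × 7.288750 = 1.670339
Exact value: 1.668146
Error: 0.002193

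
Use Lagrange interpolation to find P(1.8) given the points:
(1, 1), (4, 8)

Lagrange interpolation formula:
P(x) = Σ yᵢ × Lᵢ(x)
where Lᵢ(x) = Π_{j≠i} (x - xⱼ)/(xᵢ - xⱼ)

L_0(1.8) = (1.8 - 4)/(1 - 4) = 0.733333
L_1(1.8) = (1.8 - 1)/(4 - 1) = 0.266667

P(1.8) = 1×L_0(1.8) + 8×L_1(1.8)
P(1.8) = 2.866667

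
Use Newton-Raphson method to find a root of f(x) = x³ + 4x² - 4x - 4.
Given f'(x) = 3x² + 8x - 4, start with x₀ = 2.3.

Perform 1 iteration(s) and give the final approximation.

f(x) = x³ + 4x² - 4x - 4
f'(x) = 3x² + 8x - 4
x₀ = 2.3

Newton-Raphson formula: x_{n+1} = x_n - f(x_n)/f'(x_n)

Iteration 1:
  f(2.300000) = 20.127000
  f'(2.300000) = 30.270000
  x_1 = 2.300000 - 20.127000/30.270000 = 1.635084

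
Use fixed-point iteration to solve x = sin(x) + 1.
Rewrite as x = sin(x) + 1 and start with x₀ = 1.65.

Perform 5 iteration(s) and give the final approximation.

Equation: x = sin(x) + 1
Fixed-point form: x = sin(x) + 1
x₀ = 1.65

x_1 = g(1.650000) = 1.996865
x_2 = g(1.996865) = 1.910598
x_3 = g(1.910598) = 1.942821
x_4 = g(1.942821) = 1.931593
x_5 = g(1.931593) = 1.935616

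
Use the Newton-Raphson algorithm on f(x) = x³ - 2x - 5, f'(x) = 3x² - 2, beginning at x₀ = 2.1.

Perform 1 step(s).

f(x) = x³ - 2x - 5
f'(x) = 3x² - 2
x₀ = 2.1

Newton-Raphson formula: x_{n+1} = x_n - f(x_n)/f'(x_n)

Iteration 1:
  f(2.100000) = 0.061000
  f'(2.100000) = 11.230000
  x_1 = 2.100000 - 0.061000/11.230000 = 2.094568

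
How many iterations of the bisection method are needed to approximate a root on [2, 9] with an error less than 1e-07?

We need (b-a)/2^n ≤ 1e-07
(9 - 2)/2^n ≤ 1e-07
7/2^n ≤ 1e-07
2^n ≥ 70000000
n ≥ log₂(70000000) = 26.06
n ≥ 27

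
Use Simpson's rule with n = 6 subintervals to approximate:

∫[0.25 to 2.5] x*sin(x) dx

f(x) = x*sin(x)
a = 0.25, b = 2.5, n = 6
h = (b - a)/n = 0.375000

Simpson's rule: (h/3)[f(x₀) + 4f(x₁) + 2f(x₂) + ... + f(xₙ)]

x_0 = 0.2500, f(x_0) = 0.061851, coefficient = 1
x_1 = 0.6250, f(x_1) = 0.365686, coefficient = 4
x_2 = 1.0000, f(x_2) = 0.841471, coefficient = 2
x_3 = 1.3750, f(x_3) = 1.348728, coefficient = 4
x_4 = 1.7500, f(x_4) = 1.721975, coefficient = 2
x_5 = 2.1250, f(x_5) = 1.806930, coefficient = 4
x_6 = 2.5000, f(x_6) = 1.496180, coefficient = 1

I ≈ (0.375000/3) × 20.770297 = 2.596287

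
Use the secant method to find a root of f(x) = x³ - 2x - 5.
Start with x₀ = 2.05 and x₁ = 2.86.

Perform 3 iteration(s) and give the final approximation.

f(x) = x³ - 2x - 5
x₀ = 2.05, x₁ = 2.86

Secant formula: x_{n+1} = x_n - f(x_n)(x_n - x_{n-1})/(f(x_n) - f(x_{n-1}))

Iteration 1:
  f(2.050000) = -0.484875
  f(2.860000) = 12.673656
  x_2 = 2.860000 - 12.673656×(2.860000 - 2.050000)/(12.673656 - (-0.484875))
       = 2.079847
Iteration 2:
  f(2.860000) = 12.673656
  f(2.079847) = -0.162763
  x_3 = 2.079847 - (-0.162763)×(2.079847 - 2.860000)/(-0.162763 - 12.673656)
       = 2.089740
Iteration 3:
  f(2.079847) = -0.162763
  f(2.089740) = -0.053562
  x_4 = 2.089740 - (-0.053562)×(2.089740 - 2.079847)/(-0.053562 - (-0.162763))
       = 2.094592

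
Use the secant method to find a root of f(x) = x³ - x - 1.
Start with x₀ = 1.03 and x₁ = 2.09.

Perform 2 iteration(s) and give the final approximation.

f(x) = x³ - x - 1
x₀ = 1.03, x₁ = 2.09

Secant formula: x_{n+1} = x_n - f(x_n)(x_n - x_{n-1})/(f(x_n) - f(x_{n-1}))

Iteration 1:
  f(1.030000) = -0.937273
  f(2.090000) = 6.039329
  x_2 = 2.090000 - 6.039329×(2.090000 - 1.030000)/(6.039329 - (-0.937273))
       = 1.172406
Iteration 2:
  f(2.090000) = 6.039329
  f(1.172406) = -0.560892
  x_3 = 1.172406 - (-0.560892)×(1.172406 - 2.090000)/(-0.560892 - 6.039329)
       = 1.250384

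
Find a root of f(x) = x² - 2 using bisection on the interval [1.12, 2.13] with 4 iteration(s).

f(x) = x² - 2
Initial interval: [1.12, 2.13]

Iteration 1:
  c_1 = (1.120000 + 2.130000)/2 = 1.625000
  f(c_1) = f(1.625000) = 0.640625
  f(a) × f(c) < 0, new interval: [1.120000, 1.625000]
Iteration 2:
  c_2 = (1.120000 + 1.625000)/2 = 1.372500
  f(c_2) = f(1.372500) = -0.116244
  f(a) × f(c) ≥ 0, new interval: [1.372500, 1.625000]
Iteration 3:
  c_3 = (1.372500 + 1.625000)/2 = 1.498750
  f(c_3) = f(1.498750) = 0.246252
  f(a) × f(c) < 0, new interval: [1.372500, 1.498750]
Iteration 4:
  c_4 = (1.372500 + 1.498750)/2 = 1.435625
  f(c_4) = f(1.435625) = 0.061019
  f(a) × f(c) < 0, new interval: [1.372500, 1.435625]

After 4 iteration(s), the approximation is c_4 = 1.435625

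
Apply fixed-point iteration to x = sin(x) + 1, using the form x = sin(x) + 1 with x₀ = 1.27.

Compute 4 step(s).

Equation: x = sin(x) + 1
Fixed-point form: x = sin(x) + 1
x₀ = 1.27

x_1 = g(1.270000) = 1.955101
x_2 = g(1.955101) = 1.927059
x_3 = g(1.927059) = 1.937207
x_4 = g(1.937207) = 1.933619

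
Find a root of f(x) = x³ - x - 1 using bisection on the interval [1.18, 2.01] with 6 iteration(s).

f(x) = x³ - x - 1
Initial interval: [1.18, 2.01]

Iteration 1:
  c_1 = (1.180000 + 2.010000)/2 = 1.595000
  f(c_1) = f(1.595000) = 1.462720
  f(a) × f(c) < 0, new interval: [1.180000, 1.595000]
Iteration 2:
  c_2 = (1.180000 + 1.595000)/2 = 1.387500
  f(c_2) = f(1.387500) = 0.283654
  f(a) × f(c) < 0, new interval: [1.180000, 1.387500]
Iteration 3:
  c_3 = (1.180000 + 1.387500)/2 = 1.283750
  f(c_3) = f(1.283750) = -0.168112
  f(a) × f(c) ≥ 0, new interval: [1.283750, 1.387500]
Iteration 4:
  c_4 = (1.283750 + 1.387500)/2 = 1.335625
  f(c_4) = f(1.335625) = 0.046989
  f(a) × f(c) < 0, new interval: [1.283750, 1.335625]
Iteration 5:
  c_5 = (1.283750 + 1.335625)/2 = 1.309687
  f(c_5) = f(1.309687) = -0.063205
  f(a) × f(c) ≥ 0, new interval: [1.309687, 1.335625]
Iteration 6:
  c_6 = (1.309687 + 1.335625)/2 = 1.322656
  f(c_6) = f(1.322656) = -0.008776
  f(a) × f(c) ≥ 0, new interval: [1.322656, 1.335625]

After 6 iteration(s), the approximation is c_6 = 1.322656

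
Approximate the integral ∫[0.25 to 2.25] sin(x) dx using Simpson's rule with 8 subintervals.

f(x) = sin(x)
a = 0.25, b = 2.25, n = 8
h = (b - a)/n = 0.250000

Simpson's rule: (h/3)[f(x₀) + 4f(x₁) + 2f(x₂) + ... + f(xₙ)]

x_0 = 0.2500, f(x_0) = 0.247404, coefficient = 1
x_1 = 0.5000, f(x_1) = 0.479426, coefficient = 4
x_2 = 0.7500, f(x_2) = 0.681639, coefficient = 2
x_3 = 1.0000, f(x_3) = 0.841471, coefficient = 4
x_4 = 1.2500, f(x_4) = 0.948985, coefficient = 2
x_5 = 1.5000, f(x_5) = 0.997495, coefficient = 4
x_6 = 1.7500, f(x_6) = 0.983986, coefficient = 2
x_7 = 2.0000, f(x_7) = 0.909297, coefficient = 4
x_8 = 2.2500, f(x_8) = 0.778073, coefficient = 1

I ≈ (0.250000/3) × 19.165452 = 1.597121
Exact value: 1.597086
Error: 0.000035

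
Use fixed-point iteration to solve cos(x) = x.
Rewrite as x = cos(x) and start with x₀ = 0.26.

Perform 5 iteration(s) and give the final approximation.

Equation: cos(x) = x
Fixed-point form: x = cos(x)
x₀ = 0.26

x_1 = g(0.260000) = 0.966390
x_2 = g(0.966390) = 0.568274
x_3 = g(0.568274) = 0.842831
x_4 = g(0.842831) = 0.665352
x_5 = g(0.665352) = 0.786700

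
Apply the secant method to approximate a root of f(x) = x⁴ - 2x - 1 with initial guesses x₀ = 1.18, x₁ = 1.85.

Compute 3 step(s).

f(x) = x⁴ - 2x - 1
x₀ = 1.18, x₁ = 1.85

Secant formula: x_{n+1} = x_n - f(x_n)(x_n - x_{n-1})/(f(x_n) - f(x_{n-1}))

Iteration 1:
  f(1.180000) = -1.421222
  f(1.850000) = 7.013506
  x_2 = 1.850000 - 7.013506×(1.850000 - 1.180000)/(7.013506 - (-1.421222))
       = 1.292893
Iteration 2:
  f(1.850000) = 7.013506
  f(1.292893) = -0.791634
  x_3 = 1.292893 - (-0.791634)×(1.292893 - 1.850000)/(-0.791634 - 7.013506)
       = 1.349397
Iteration 3:
  f(1.292893) = -0.791634
  f(1.349397) = -0.383217
  x_4 = 1.349397 - (-0.383217)×(1.349397 - 1.292893)/(-0.383217 - (-0.791634))
       = 1.402415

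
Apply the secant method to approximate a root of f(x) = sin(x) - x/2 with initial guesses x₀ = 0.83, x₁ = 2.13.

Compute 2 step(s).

f(x) = sin(x) - x/2
x₀ = 0.83, x₁ = 2.13

Secant formula: x_{n+1} = x_n - f(x_n)(x_n - x_{n-1})/(f(x_n) - f(x_{n-1}))

Iteration 1:
  f(0.830000) = 0.322931
  f(2.130000) = -0.217322
  x_2 = 2.130000 - (-0.217322)×(2.130000 - 0.830000)/(-0.217322 - 0.322931)
       = 1.607063
Iteration 2:
  f(2.130000) = -0.217322
  f(1.607063) = 0.195811
  x_3 = 1.607063 - 0.195811×(1.607063 - 2.130000)/(0.195811 - (-0.217322))
       = 1.854917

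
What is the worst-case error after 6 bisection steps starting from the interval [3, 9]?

Bisection error bound: |error| ≤ (b-a)/2^n
|error| ≤ (9 - 3)/2^6 = 6/2^6
|error| ≤ 0.0937500000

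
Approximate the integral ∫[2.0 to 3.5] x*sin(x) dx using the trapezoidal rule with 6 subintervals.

f(x) = x*sin(x)
a = 2.0, b = 3.5, n = 6
h = (b - a)/n = 0.250000

Trapezoidal rule: (h/2)[f(x₀) + 2f(x₁) + 2f(x₂) + ... + f(xₙ)]

x_0 = 2.0000, f(x_0) = 1.818595, coefficient = 1
x_1 = 2.2500, f(x_1) = 1.750665, coefficient = 2
x_2 = 2.5000, f(x_2) = 1.496180, coefficient = 2
x_3 = 2.7500, f(x_3) = 1.049568, coefficient = 2
x_4 = 3.0000, f(x_4) = 0.423360, coefficient = 2
x_5 = 3.2500, f(x_5) = -0.351634, coefficient = 2
x_6 = 3.5000, f(x_6) = -1.227741, coefficient = 1

I ≈ (0.250000/2) × 9.327131 = 1.165891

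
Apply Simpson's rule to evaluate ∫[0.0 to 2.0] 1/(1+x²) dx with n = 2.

f(x) = 1/(1+x²)
a = 0.0, b = 2.0, n = 2
h = (b - a)/n = 1.000000

Simpson's rule: (h/3)[f(x₀) + 4f(x₁) + 2f(x₂) + ... + f(xₙ)]

x_0 = 0.0000, f(x_0) = 1.000000, coefficient = 1
x_1 = 1.0000, f(x_1) = 0.500000, coefficient = 4
x_2 = 2.0000, f(x_2) = 0.200000, coefficient = 1

I ≈ (1.000000/3) × 3.200000 = 1.066667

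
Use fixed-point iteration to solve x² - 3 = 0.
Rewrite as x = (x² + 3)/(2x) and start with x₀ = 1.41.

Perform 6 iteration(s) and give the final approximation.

Equation: x² - 3 = 0
Fixed-point form: x = (x² + 3)/(2x)
x₀ = 1.41

x_1 = g(1.410000) = 1.768830
x_2 = g(1.768830) = 1.732433
x_3 = g(1.732433) = 1.732051
x_4 = g(1.732051) = 1.732051
x_5 = g(1.732051) = 1.732051
x_6 = g(1.732051) = 1.732051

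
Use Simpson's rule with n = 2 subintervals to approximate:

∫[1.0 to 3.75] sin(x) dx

f(x) = sin(x)
a = 1.0, b = 3.75, n = 2
h = (b - a)/n = 1.375000

Simpson's rule: (h/3)[f(x₀) + 4f(x₁) + 2f(x₂) + ... + f(xₙ)]

x_0 = 1.0000, f(x_0) = 0.841471, coefficient = 1
x_1 = 2.3750, f(x_1) = 0.693685, coefficient = 4
x_2 = 3.7500, f(x_2) = -0.571561, coefficient = 1

I ≈ (1.375000/3) × 3.044650 = 1.395464
Exact value: 1.360862
Error: 0.034603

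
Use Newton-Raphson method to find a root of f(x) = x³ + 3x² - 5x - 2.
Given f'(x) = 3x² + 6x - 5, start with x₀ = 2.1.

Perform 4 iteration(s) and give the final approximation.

f(x) = x³ + 3x² - 5x - 2
f'(x) = 3x² + 6x - 5
x₀ = 2.1

Newton-Raphson formula: x_{n+1} = x_n - f(x_n)/f'(x_n)

Iteration 1:
  f(2.100000) = 9.991000
  f'(2.100000) = 20.830000
  x_1 = 2.100000 - 9.991000/20.830000 = 1.620355
Iteration 2:
  f(1.620355) = 2.029203
  f'(1.620355) = 12.598785
  x_2 = 1.620355 - 2.029203/12.598785 = 1.459292
Iteration 3:
  f(1.459292) = 0.199749
  f'(1.459292) = 10.144350
  x_3 = 1.459292 - 0.199749/10.144350 = 1.439601
Iteration 4:
  f(1.439601) = 0.002853
  f'(1.439601) = 9.854962
  x_4 = 1.439601 - 0.002853/9.854962 = 1.439312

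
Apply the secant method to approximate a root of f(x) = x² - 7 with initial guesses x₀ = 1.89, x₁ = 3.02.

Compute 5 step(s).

f(x) = x² - 7
x₀ = 1.89, x₁ = 3.02

Secant formula: x_{n+1} = x_n - f(x_n)(x_n - x_{n-1})/(f(x_n) - f(x_{n-1}))

Iteration 1:
  f(1.890000) = -3.427900
  f(3.020000) = 2.120400
  x_2 = 3.020000 - 2.120400×(3.020000 - 1.890000)/(2.120400 - (-3.427900))
       = 2.588147
Iteration 2:
  f(3.020000) = 2.120400
  f(2.588147) = -0.301497
  x_3 = 2.588147 - (-0.301497)×(2.588147 - 3.020000)/(-0.301497 - 2.120400)
       = 2.641907
Iteration 3:
  f(2.588147) = -0.301497
  f(2.641907) = -0.020326
  x_4 = 2.641907 - (-0.020326)×(2.641907 - 2.588147)/(-0.020326 - (-0.301497))
       = 2.645794
Iteration 4:
  f(2.641907) = -0.020326
  f(2.645794) = 0.000224
  x_5 = 2.645794 - 0.000224×(2.645794 - 2.641907)/(0.000224 - (-0.020326))
       = 2.645751
Iteration 5:
  f(2.645794) = 0.000224
  f(2.645751) = 0.000000
  x_6 = 2.645751 - 0.000000×(2.645751 - 2.645794)/(0.000000 - 0.000224)
       = 2.645751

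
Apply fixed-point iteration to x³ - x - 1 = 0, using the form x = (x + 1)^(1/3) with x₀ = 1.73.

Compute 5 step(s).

Equation: x³ - x - 1 = 0
Fixed-point form: x = (x + 1)^(1/3)
x₀ = 1.73

x_1 = g(1.730000) = 1.397615
x_2 = g(1.397615) = 1.338422
x_3 = g(1.338422) = 1.327316
x_4 = g(1.327316) = 1.325211
x_5 = g(1.325211) = 1.324812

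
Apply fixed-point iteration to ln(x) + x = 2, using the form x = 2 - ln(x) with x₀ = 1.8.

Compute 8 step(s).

Equation: ln(x) + x = 2
Fixed-point form: x = 2 - ln(x)
x₀ = 1.8

x_1 = g(1.800000) = 1.412213
x_2 = g(1.412213) = 1.654842
x_3 = g(1.654842) = 1.496295
x_4 = g(1.496295) = 1.597008
x_5 = g(1.597008) = 1.531868
x_6 = g(1.531868) = 1.573512
x_7 = g(1.573512) = 1.546690
x_8 = g(1.546690) = 1.563883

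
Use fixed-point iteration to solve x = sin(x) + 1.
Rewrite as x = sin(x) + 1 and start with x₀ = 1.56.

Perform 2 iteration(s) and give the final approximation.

Equation: x = sin(x) + 1
Fixed-point form: x = sin(x) + 1
x₀ = 1.56

x_1 = g(1.560000) = 1.999942
x_2 = g(1.999942) = 1.909322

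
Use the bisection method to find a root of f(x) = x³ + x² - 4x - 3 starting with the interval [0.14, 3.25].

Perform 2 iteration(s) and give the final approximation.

f(x) = x³ + x² - 4x - 3
Initial interval: [0.14, 3.25]

Iteration 1:
  c_1 = (0.140000 + 3.250000)/2 = 1.695000
  f(c_1) = f(1.695000) = -2.037198
  f(a) × f(c) ≥ 0, new interval: [1.695000, 3.250000]
Iteration 2:
  c_2 = (1.695000 + 3.250000)/2 = 2.472500
  f(c_2) = f(2.472500) = 8.338282
  f(a) × f(c) < 0, new interval: [1.695000, 2.472500]

After 2 iteration(s), the approximation is c_2 = 2.472500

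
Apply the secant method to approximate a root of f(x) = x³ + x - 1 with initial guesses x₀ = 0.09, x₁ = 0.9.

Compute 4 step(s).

f(x) = x³ + x - 1
x₀ = 0.09, x₁ = 0.9

Secant formula: x_{n+1} = x_n - f(x_n)(x_n - x_{n-1})/(f(x_n) - f(x_{n-1}))

Iteration 1:
  f(0.090000) = -0.909271
  f(0.900000) = 0.629000
  x_2 = 0.900000 - 0.629000×(0.900000 - 0.090000)/(0.629000 - (-0.909271))
       = 0.568790
Iteration 2:
  f(0.900000) = 0.629000
  f(0.568790) = -0.247193
  x_3 = 0.568790 - (-0.247193)×(0.568790 - 0.900000)/(-0.247193 - 0.629000)
       = 0.662232
Iteration 3:
  f(0.568790) = -0.247193
  f(0.662232) = -0.047346
  x_4 = 0.662232 - (-0.047346)×(0.662232 - 0.568790)/(-0.047346 - (-0.247193))
       = 0.684369
Iteration 4:
  f(0.662232) = -0.047346
  f(0.684369) = 0.004901
  x_5 = 0.684369 - 0.004901×(0.684369 - 0.662232)/(0.004901 - (-0.047346))
       = 0.682293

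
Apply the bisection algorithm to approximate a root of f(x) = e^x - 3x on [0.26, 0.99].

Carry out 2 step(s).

f(x) = e^x - 3x
Initial interval: [0.26, 0.99]

Iteration 1:
  c_1 = (0.260000 + 0.990000)/2 = 0.625000
  f(c_1) = f(0.625000) = -0.006754
  f(a) × f(c) < 0, new interval: [0.260000, 0.625000]
Iteration 2:
  c_2 = (0.260000 + 0.625000)/2 = 0.442500
  f(c_2) = f(0.442500) = 0.229094
  f(a) × f(c) ≥ 0, new interval: [0.442500, 0.625000]

After 2 iteration(s), the approximation is c_2 = 0.442500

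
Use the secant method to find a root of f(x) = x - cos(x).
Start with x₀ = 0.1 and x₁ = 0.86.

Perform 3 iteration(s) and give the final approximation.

f(x) = x - cos(x)
x₀ = 0.1, x₁ = 0.86

Secant formula: x_{n+1} = x_n - f(x_n)(x_n - x_{n-1})/(f(x_n) - f(x_{n-1}))

Iteration 1:
  f(0.100000) = -0.895004
  f(0.860000) = 0.207563
  x_2 = 0.860000 - 0.207563×(0.860000 - 0.100000)/(0.207563 - (-0.895004))
       = 0.716927
Iteration 2:
  f(0.860000) = 0.207563
  f(0.716927) = -0.036901
  x_3 = 0.716927 - (-0.036901)×(0.716927 - 0.860000)/(-0.036901 - 0.207563)
       = 0.738524
Iteration 3:
  f(0.716927) = -0.036901
  f(0.738524) = -0.000940
  x_4 = 0.738524 - (-0.000940)×(0.738524 - 0.716927)/(-0.000940 - (-0.036901))
       = 0.739088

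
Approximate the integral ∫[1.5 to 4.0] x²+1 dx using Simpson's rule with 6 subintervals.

f(x) = x²+1
a = 1.5, b = 4.0, n = 6
h = (b - a)/n = 0.416667

Simpson's rule: (h/3)[f(x₀) + 4f(x₁) + 2f(x₂) + ... + f(xₙ)]

x_0 = 1.5000, f(x_0) = 3.250000, coefficient = 1
x_1 = 1.9167, f(x_1) = 4.673611, coefficient = 4
x_2 = 2.3333, f(x_2) = 6.444444, coefficient = 2
x_3 = 2.7500, f(x_3) = 8.562500, coefficient = 4
x_4 = 3.1667, f(x_4) = 11.027778, coefficient = 2
x_5 = 3.5833, f(x_5) = 13.840278, coefficient = 4
x_6 = 4.0000, f(x_6) = 17.000000, coefficient = 1

I ≈ (0.416667/3) × 163.500000 = 22.708333
Exact value: 22.708333
Error: 0.000000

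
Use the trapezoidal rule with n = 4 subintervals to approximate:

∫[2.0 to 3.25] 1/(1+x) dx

f(x) = 1/(1+x)
a = 2.0, b = 3.25, n = 4
h = (b - a)/n = 0.312500

Trapezoidal rule: (h/2)[f(x₀) + 2f(x₁) + 2f(x₂) + ... + f(xₙ)]

x_0 = 2.0000, f(x_0) = 0.333333, coefficient = 1
x_1 = 2.3125, f(x_1) = 0.301887, coefficient = 2
x_2 = 2.6250, f(x_2) = 0.275862, coefficient = 2
x_3 = 2.9375, f(x_3) = 0.253968, coefficient = 2
x_4 = 3.2500, f(x_4) = 0.235294, coefficient = 1

I ≈ (0.312500/2) × 2.232062 = 0.348760
Exact value: 0.348307
Error: 0.000453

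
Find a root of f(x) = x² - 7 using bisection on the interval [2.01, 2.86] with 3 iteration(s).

f(x) = x² - 7
Initial interval: [2.01, 2.86]

Iteration 1:
  c_1 = (2.010000 + 2.860000)/2 = 2.435000
  f(c_1) = f(2.435000) = -1.070775
  f(a) × f(c) ≥ 0, new interval: [2.435000, 2.860000]
Iteration 2:
  c_2 = (2.435000 + 2.860000)/2 = 2.647500
  f(c_2) = f(2.647500) = 0.009256
  f(a) × f(c) < 0, new interval: [2.435000, 2.647500]
Iteration 3:
  c_3 = (2.435000 + 2.647500)/2 = 2.541250
  f(c_3) = f(2.541250) = -0.542048
  f(a) × f(c) ≥ 0, new interval: [2.541250, 2.647500]

After 3 iteration(s), the approximation is c_3 = 2.541250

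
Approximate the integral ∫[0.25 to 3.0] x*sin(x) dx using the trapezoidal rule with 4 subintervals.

f(x) = x*sin(x)
a = 0.25, b = 3.0, n = 4
h = (b - a)/n = 0.687500

Trapezoidal rule: (h/2)[f(x₀) + 2f(x₁) + 2f(x₂) + ... + f(xₙ)]

x_0 = 0.2500, f(x_0) = 0.061851, coefficient = 1
x_1 = 0.9375, f(x_1) = 0.755701, coefficient = 2
x_2 = 1.6250, f(x_2) = 1.622613, coefficient = 2
x_3 = 2.3125, f(x_3) = 1.705050, coefficient = 2
x_4 = 3.0000, f(x_4) = 0.423360, coefficient = 1

I ≈ (0.687500/2) × 8.651939 = 2.974104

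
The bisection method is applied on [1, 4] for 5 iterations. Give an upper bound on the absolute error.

Bisection error bound: |error| ≤ (b-a)/2^n
|error| ≤ (4 - 1)/2^5 = 3/2^5
|error| ≤ 0.0937500000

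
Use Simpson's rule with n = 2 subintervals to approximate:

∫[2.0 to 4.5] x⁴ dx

f(x) = x⁴
a = 2.0, b = 4.5, n = 2
h = (b - a)/n = 1.250000

Simpson's rule: (h/3)[f(x₀) + 4f(x₁) + 2f(x₂) + ... + f(xₙ)]

x_0 = 2.0000, f(x_0) = 16.000000, coefficient = 1
x_1 = 3.2500, f(x_1) = 111.566406, coefficient = 4
x_2 = 4.5000, f(x_2) = 410.062500, coefficient = 1

I ≈ (1.250000/3) × 872.328125 = 363.470052
Exact value: 362.656250
Error: 0.813802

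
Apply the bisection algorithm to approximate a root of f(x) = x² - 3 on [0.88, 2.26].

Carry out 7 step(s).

f(x) = x² - 3
Initial interval: [0.88, 2.26]

Iteration 1:
  c_1 = (0.880000 + 2.260000)/2 = 1.570000
  f(c_1) = f(1.570000) = -0.535100
  f(a) × f(c) ≥ 0, new interval: [1.570000, 2.260000]
Iteration 2:
  c_2 = (1.570000 + 2.260000)/2 = 1.915000
  f(c_2) = f(1.915000) = 0.667225
  f(a) × f(c) < 0, new interval: [1.570000, 1.915000]
Iteration 3:
  c_3 = (1.570000 + 1.915000)/2 = 1.742500
  f(c_3) = f(1.742500) = 0.036306
  f(a) × f(c) < 0, new interval: [1.570000, 1.742500]
Iteration 4:
  c_4 = (1.570000 + 1.742500)/2 = 1.656250
  f(c_4) = f(1.656250) = -0.256836
  f(a) × f(c) ≥ 0, new interval: [1.656250, 1.742500]
Iteration 5:
  c_5 = (1.656250 + 1.742500)/2 = 1.699375
  f(c_5) = f(1.699375) = -0.112125
  f(a) × f(c) ≥ 0, new interval: [1.699375, 1.742500]
Iteration 6:
  c_6 = (1.699375 + 1.742500)/2 = 1.720937
  f(c_6) = f(1.720937) = -0.038374
  f(a) × f(c) ≥ 0, new interval: [1.720937, 1.742500]
Iteration 7:
  c_7 = (1.720937 + 1.742500)/2 = 1.731719
  f(c_7) = f(1.731719) = -0.001150
  f(a) × f(c) ≥ 0, new interval: [1.731719, 1.742500]

After 7 iteration(s), the approximation is c_7 = 1.731719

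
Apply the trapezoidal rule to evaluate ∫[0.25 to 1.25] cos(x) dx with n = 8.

f(x) = cos(x)
a = 0.25, b = 1.25, n = 8
h = (b - a)/n = 0.125000

Trapezoidal rule: (h/2)[f(x₀) + 2f(x₁) + 2f(x₂) + ... + f(xₙ)]

x_0 = 0.2500, f(x_0) = 0.968912, coefficient = 1
x_1 = 0.3750, f(x_1) = 0.930508, coefficient = 2
x_2 = 0.5000, f(x_2) = 0.877583, coefficient = 2
x_3 = 0.6250, f(x_3) = 0.810963, coefficient = 2
x_4 = 0.7500, f(x_4) = 0.731689, coefficient = 2
x_5 = 0.8750, f(x_5) = 0.640997, coefficient = 2
x_6 = 1.0000, f(x_6) = 0.540302, coefficient = 2
x_7 = 1.1250, f(x_7) = 0.431177, coefficient = 2
x_8 = 1.2500, f(x_8) = 0.315322, coefficient = 1

I ≈ (0.125000/2) × 11.210670 = 0.700667
Exact value: 0.701581
Error: 0.000914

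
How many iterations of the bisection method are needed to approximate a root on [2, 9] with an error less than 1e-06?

We need (b-a)/2^n ≤ 1e-06
(9 - 2)/2^n ≤ 1e-06
7/2^n ≤ 1e-06
2^n ≥ 7000000
n ≥ log₂(7000000) = 22.74
n ≥ 23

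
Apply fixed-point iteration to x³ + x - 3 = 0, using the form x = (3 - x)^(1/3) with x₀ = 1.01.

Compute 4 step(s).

Equation: x³ + x - 3 = 0
Fixed-point form: x = (3 - x)^(1/3)
x₀ = 1.01

x_1 = g(1.010000) = 1.257818
x_2 = g(1.257818) = 1.203274
x_3 = g(1.203274) = 1.215702
x_4 = g(1.215702) = 1.212893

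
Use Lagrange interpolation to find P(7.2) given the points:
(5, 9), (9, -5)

Lagrange interpolation formula:
P(x) = Σ yᵢ × Lᵢ(x)
where Lᵢ(x) = Π_{j≠i} (x - xⱼ)/(xᵢ - xⱼ)

L_0(7.2) = (7.2 - 9)/(5 - 9) = 0.450000
L_1(7.2) = (7.2 - 5)/(9 - 5) = 0.550000

P(7.2) = 9×L_0(7.2) + (-5)×L_1(7.2)
P(7.2) = 1.300000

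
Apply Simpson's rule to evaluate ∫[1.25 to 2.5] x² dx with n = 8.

f(x) = x²
a = 1.25, b = 2.5, n = 8
h = (b - a)/n = 0.156250

Simpson's rule: (h/3)[f(x₀) + 4f(x₁) + 2f(x₂) + ... + f(xₙ)]

x_0 = 1.2500, f(x_0) = 1.562500, coefficient = 1
x_1 = 1.4062, f(x_1) = 1.977539, coefficient = 4
x_2 = 1.5625, f(x_2) = 2.441406, coefficient = 2
x_3 = 1.7188, f(x_3) = 2.954102, coefficient = 4
x_4 = 1.8750, f(x_4) = 3.515625, coefficient = 2
x_5 = 2.0312, f(x_5) = 4.125977, coefficient = 4
x_6 = 2.1875, f(x_6) = 4.785156, coefficient = 2
x_7 = 2.3438, f(x_7) = 5.493164, coefficient = 4
x_8 = 2.5000, f(x_8) = 6.250000, coefficient = 1

I ≈ (0.156250/3) × 87.500000 = 4.557292
Exact value: 4.557292
Error: 0.000000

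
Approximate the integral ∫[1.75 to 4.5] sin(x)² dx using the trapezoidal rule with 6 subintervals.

f(x) = sin(x)²
a = 1.75, b = 4.5, n = 6
h = (b - a)/n = 0.458333

Trapezoidal rule: (h/2)[f(x₀) + 2f(x₁) + 2f(x₂) + ... + f(xₙ)]

x_0 = 1.7500, f(x_0) = 0.968228, coefficient = 1
x_1 = 2.2083, f(x_1) = 0.645715, coefficient = 2
x_2 = 2.6667, f(x_2) = 0.209098, coefficient = 2
x_3 = 3.1250, f(x_3) = 0.000275, coefficient = 2
x_4 = 3.5833, f(x_4) = 0.182768, coefficient = 2
x_5 = 4.0417, f(x_5) = 0.613673, coefficient = 2
x_6 = 4.5000, f(x_6) = 0.955565, coefficient = 1

I ≈ (0.458333/2) × 5.226854 = 1.197821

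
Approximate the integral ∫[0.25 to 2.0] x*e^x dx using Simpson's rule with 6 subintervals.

f(x) = x*e^x
a = 0.25, b = 2.0, n = 6
h = (b - a)/n = 0.291667

Simpson's rule: (h/3)[f(x₀) + 4f(x₁) + 2f(x₂) + ... + f(xₙ)]

x_0 = 0.2500, f(x_0) = 0.321006, coefficient = 1
x_1 = 0.5417, f(x_1) = 0.931054, coefficient = 4
x_2 = 0.8333, f(x_2) = 1.917480, coefficient = 2
x_3 = 1.1250, f(x_3) = 3.465244, coefficient = 4
x_4 = 1.4167, f(x_4) = 5.841417, coefficient = 2
x_5 = 1.7083, f(x_5) = 9.429580, coefficient = 4
x_6 = 2.0000, f(x_6) = 14.778112, coefficient = 1

I ≈ (0.291667/3) × 85.920425 = 8.353375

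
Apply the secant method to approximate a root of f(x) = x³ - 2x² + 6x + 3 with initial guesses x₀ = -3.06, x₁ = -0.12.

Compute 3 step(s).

f(x) = x³ - 2x² + 6x + 3
x₀ = -3.06, x₁ = -0.12

Secant formula: x_{n+1} = x_n - f(x_n)(x_n - x_{n-1})/(f(x_n) - f(x_{n-1}))

Iteration 1:
  f(-3.060000) = -62.739816
  f(-0.120000) = 2.249472
  x_2 = -0.120000 - 2.249472×(-0.120000 - (-3.060000))/(2.249472 - (-62.739816))
       = -0.221762
Iteration 2:
  f(-0.120000) = 2.249472
  f(-0.221762) = 1.560164
  x_3 = -0.221762 - 1.560164×(-0.221762 - (-0.120000))/(1.560164 - 2.249472)
       = -0.452088
Iteration 3:
  f(-0.221762) = 1.560164
  f(-0.452088) = -0.213698
  x_4 = -0.452088 - (-0.213698)×(-0.452088 - (-0.221762))/(-0.213698 - 1.560164)
       = -0.424341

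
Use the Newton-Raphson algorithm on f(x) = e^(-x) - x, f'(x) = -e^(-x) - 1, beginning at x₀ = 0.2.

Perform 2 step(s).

f(x) = e^(-x) - x
f'(x) = -e^(-x) - 1
x₀ = 0.2

Newton-Raphson formula: x_{n+1} = x_n - f(x_n)/f'(x_n)

Iteration 1:
  f(0.200000) = 0.618731
  f'(0.200000) = -1.818731
  x_1 = 0.200000 - 0.618731/(-1.818731) = 0.540199
Iteration 2:
  f(0.540199) = 0.042433
  f'(0.540199) = -1.582632
  x_2 = 0.540199 - 0.042433/(-1.582632) = 0.567011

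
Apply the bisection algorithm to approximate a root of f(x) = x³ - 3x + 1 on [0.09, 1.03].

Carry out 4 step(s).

f(x) = x³ - 3x + 1
Initial interval: [0.09, 1.03]

Iteration 1:
  c_1 = (0.090000 + 1.030000)/2 = 0.560000
  f(c_1) = f(0.560000) = -0.504384
  f(a) × f(c) < 0, new interval: [0.090000, 0.560000]
Iteration 2:
  c_2 = (0.090000 + 0.560000)/2 = 0.325000
  f(c_2) = f(0.325000) = 0.059328
  f(a) × f(c) ≥ 0, new interval: [0.325000, 0.560000]
Iteration 3:
  c_3 = (0.325000 + 0.560000)/2 = 0.442500
  f(c_3) = f(0.442500) = -0.240856
  f(a) × f(c) < 0, new interval: [0.325000, 0.442500]
Iteration 4:
  c_4 = (0.325000 + 0.442500)/2 = 0.383750
  f(c_4) = f(0.383750) = -0.094737
  f(a) × f(c) < 0, new interval: [0.325000, 0.383750]

After 4 iteration(s), the approximation is c_4 = 0.383750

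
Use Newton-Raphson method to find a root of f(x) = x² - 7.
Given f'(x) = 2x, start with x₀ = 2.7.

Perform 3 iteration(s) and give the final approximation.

f(x) = x² - 7
f'(x) = 2x
x₀ = 2.7

Newton-Raphson formula: x_{n+1} = x_n - f(x_n)/f'(x_n)

Iteration 1:
  f(2.700000) = 0.290000
  f'(2.700000) = 5.400000
  x_1 = 2.700000 - 0.290000/5.400000 = 2.646296
Iteration 2:
  f(2.646296) = 0.002884
  f'(2.646296) = 5.292593
  x_2 = 2.646296 - 0.002884/5.292593 = 2.645751
Iteration 3:
  f(2.645751) = 0.000000
  f'(2.645751) = 5.291503
  x_3 = 2.645751 - 0.000000/5.291503 = 2.645751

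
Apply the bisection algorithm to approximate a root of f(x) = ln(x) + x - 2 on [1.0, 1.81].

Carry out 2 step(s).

f(x) = ln(x) + x - 2
Initial interval: [1.0, 1.81]

Iteration 1:
  c_1 = (1.000000 + 1.810000)/2 = 1.405000
  f(c_1) = f(1.405000) = -0.254963
  f(a) × f(c) ≥ 0, new interval: [1.405000, 1.810000]
Iteration 2:
  c_2 = (1.405000 + 1.810000)/2 = 1.607500
  f(c_2) = f(1.607500) = 0.082180
  f(a) × f(c) < 0, new interval: [1.405000, 1.607500]

After 2 iteration(s), the approximation is c_2 = 1.607500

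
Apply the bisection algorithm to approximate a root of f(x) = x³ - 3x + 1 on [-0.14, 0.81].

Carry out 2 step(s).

f(x) = x³ - 3x + 1
Initial interval: [-0.14, 0.81]

Iteration 1:
  c_1 = (-0.140000 + 0.810000)/2 = 0.335000
  f(c_1) = f(0.335000) = 0.032595
  f(a) × f(c) ≥ 0, new interval: [0.335000, 0.810000]
Iteration 2:
  c_2 = (0.335000 + 0.810000)/2 = 0.572500
  f(c_2) = f(0.572500) = -0.529860
  f(a) × f(c) < 0, new interval: [0.335000, 0.572500]

After 2 iteration(s), the approximation is c_2 = 0.572500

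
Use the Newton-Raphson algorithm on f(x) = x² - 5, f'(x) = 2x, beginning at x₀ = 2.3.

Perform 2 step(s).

f(x) = x² - 5
f'(x) = 2x
x₀ = 2.3

Newton-Raphson formula: x_{n+1} = x_n - f(x_n)/f'(x_n)

Iteration 1:
  f(2.300000) = 0.290000
  f'(2.300000) = 4.600000
  x_1 = 2.300000 - 0.290000/4.600000 = 2.236957
Iteration 2:
  f(2.236957) = 0.003974
  f'(2.236957) = 4.473913
  x_2 = 2.236957 - 0.003974/4.473913 = 2.236068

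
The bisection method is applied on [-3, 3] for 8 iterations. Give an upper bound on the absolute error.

Bisection error bound: |error| ≤ (b-a)/2^n
|error| ≤ (3 - (-3))/2^8 = 6/2^8
|error| ≤ 0.0234375000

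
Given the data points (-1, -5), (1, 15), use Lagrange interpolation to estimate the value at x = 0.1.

Lagrange interpolation formula:
P(x) = Σ yᵢ × Lᵢ(x)
where Lᵢ(x) = Π_{j≠i} (x - xⱼ)/(xᵢ - xⱼ)

L_0(0.1) = (0.1 - 1)/(-1 - 1) = 0.450000
L_1(0.1) = (0.1 - (-1))/(1 - (-1)) = 0.550000

P(0.1) = (-5)×L_0(0.1) + 15×L_1(0.1)
P(0.1) = 6.000000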